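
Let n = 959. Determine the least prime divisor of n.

959 is odd.
Digit sum 23, not divisible by 3.
Ends in 9: not divisible by 5.
7: 959 = 7·137

7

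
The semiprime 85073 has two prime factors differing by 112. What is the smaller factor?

Since p = q + 112, we have 85073 = q(q + 112), so q² + 112q − 85073 = 0.
Discriminant: 112² + 4·85073 = 12544 + 340292 = 352836; √352836 = 594.
q = (−112 + 594)/2 = 241, and p = q + 112 = 353.
Check: 241 · 353 = 85073.

241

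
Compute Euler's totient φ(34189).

Factor: 34189 = 179 · 191.
φ(34189) = (179−1) · (191−1) = 178 · 190 = 33820.

33820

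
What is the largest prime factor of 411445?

71

411445 = 5 · 82289
82289 = 19 · 4331
4331 = 61 · 71
71 is prime.
So 411445 = 5 · 19 · 61 · 71; the largest prime factor is 71.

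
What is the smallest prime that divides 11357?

11357 is odd.
Digit sum 17, not divisible by 3.
Ends in 7: not divisible by 5.
7: 11357 = 7·1622 + 3
11: 11357 = 11·1032 + 5
13: 11357 = 13·873 + 8
17: 11357 = 17·668 + 1
19: 11357 = 19·597 + 14
23: 11357 = 23·493 + 18
29: 11357 = 29·391 + 18
31: 11357 = 31·366 + 11
37: 11357 = 37·306 + 35
41: 11357 = 41·277

41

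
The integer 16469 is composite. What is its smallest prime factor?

16469 is odd.
Digit sum 26, not divisible by 3.
Ends in 9: not divisible by 5.
7: 16469 = 7·2352 + 5
11: 16469 = 11·1497 + 2
13: 16469 = 13·1266 + 11
17: 16469 = 17·968 + 13
19: 16469 = 19·866 + 15
23: 16469 = 23·716 + 1
29: 16469 = 29·567 + 26
31: 16469 = 31·531 + 8
37: 16469 = 37·445 + 4
41: 16469 = 41·401 + 28
43: 16469 = 43·383

43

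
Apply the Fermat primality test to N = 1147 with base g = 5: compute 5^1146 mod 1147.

249

5^1 ≡ 5 (mod 1147)
5^2 ≡ 5^2 = 25 ≡ 25 (mod 1147)
5^4 ≡ 25^2 = 625 ≡ 625 (mod 1147)
5^8 ≡ 625^2 = 390625 ≡ 645 (mod 1147)
5^16 ≡ 645^2 = 416025 ≡ 811 (mod 1147)
5^32 ≡ 811^2 = 657721 ≡ 490 (mod 1147)
5^64 ≡ 490^2 = 240100 ≡ 377 (mod 1147)
5^128 ≡ 377^2 = 142129 ≡ 1048 (mod 1147)
5^256 ≡ 1048^2 = 1098304 ≡ 625 (mod 1147)
5^512 ≡ 625^2 = 390625 ≡ 645 (mod 1147)
5^1024 ≡ 645^2 = 416025 ≡ 811 (mod 1147)
1146 = 1024 + 64 + 32 + 16 + 8 + 2 in binary powers of 2.
So 5^1146 ≡ 811 · 377 · 490 · 811 · 645 · 25 ≡ 249 (mod 1147).
Since 249 ≠ 1, base 5 is a Fermat witness: 1147 is composite.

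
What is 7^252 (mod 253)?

7^1 ≡ 7 (mod 253)
7^2 ≡ 7^2 = 49 ≡ 49 (mod 253)
7^4 ≡ 49^2 = 2401 ≡ 124 (mod 253)
7^8 ≡ 124^2 = 15376 ≡ 196 (mod 253)
7^16 ≡ 196^2 = 38416 ≡ 213 (mod 253)
7^32 ≡ 213^2 = 45369 ≡ 82 (mod 253)
7^64 ≡ 82^2 = 6724 ≡ 146 (mod 253)
7^128 ≡ 146^2 = 21316 ≡ 64 (mod 253)
252 = 128 + 64 + 32 + 16 + 8 + 4 in binary powers of 2.
So 7^252 ≡ 64 · 146 · 82 · 213 · 196 · 124 ≡ 82 (mod 253).
Since 82 ≠ 1, base 7 is a Fermat witness: 253 is composite.

82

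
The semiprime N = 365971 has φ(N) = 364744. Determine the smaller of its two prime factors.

φ(n) = (p−1)(q−1) = n − (p+q) + 1, so p + q = 365971 − 364744 + 1 = 1228.
p and q are the roots of t² − 1228t + 365971 = 0.
Discriminant: 1228² − 4·365971 = 1507984 − 1463884 = 44100; √44100 = 210.
q = (1228 − 210)/2 = 509, p = (1228 + 210)/2 = 719.
Check: 509 · 719 = 365971.

509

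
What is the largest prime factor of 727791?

97

727791 = 3 · 242597
242597 = 41 · 5917
5917 = 61 · 97
97 is prime.
So 727791 = 3 · 41 · 61 · 97; the largest prime factor is 97.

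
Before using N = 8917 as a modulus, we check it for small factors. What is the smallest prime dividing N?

8917 is odd.
Digit sum 25, not divisible by 3.
Ends in 7: not divisible by 5.
7: 8917 = 7·1273 + 6
11: 8917 = 11·810 + 7
13: 8917 = 13·685 + 12
17: 8917 = 17·524 + 9
19: 8917 = 19·469 + 6
23: 8917 = 23·387 + 16
29: 8917 = 29·307 + 14
31: 8917 = 31·287 + 20
37: 8917 = 37·241

37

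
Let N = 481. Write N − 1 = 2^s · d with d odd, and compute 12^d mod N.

454

481 − 1 = 480 = 2^5 · 15, so d = 15.
12^1 ≡ 12 (mod 481)
12^2 ≡ 12^2 = 144 ≡ 144 (mod 481)
12^4 ≡ 144^2 = 20736 ≡ 53 (mod 481)
12^8 ≡ 53^2 = 2809 ≡ 404 (mod 481)
15 = 8 + 4 + 2 + 1 in binary powers of 2.
So 12^15 ≡ 404 · 53 · 144 · 12 ≡ 454 (mod 481).
Squaring chain: 454 → 248 → 417 → 248 → 417; never reaches −1, so base 12 is a Miller–Rabin witness that 481 is composite.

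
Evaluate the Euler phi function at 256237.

243600

Factor: 256237 = 43 · 59 · 101.
φ(256237) = (43−1) · (59−1) · (101−1) = 42 · 58 · 100 = 243600.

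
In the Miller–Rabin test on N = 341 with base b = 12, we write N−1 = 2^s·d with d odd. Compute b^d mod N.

341 − 1 = 340 = 2^2 · 85, so d = 85.
12^1 ≡ 12 (mod 341)
12^2 ≡ 12^2 = 144 ≡ 144 (mod 341)
12^4 ≡ 144^2 = 20736 ≡ 276 (mod 341)
12^8 ≡ 276^2 = 76176 ≡ 133 (mod 341)
12^16 ≡ 133^2 = 17689 ≡ 298 (mod 341)
12^32 ≡ 298^2 = 88804 ≡ 144 (mod 341)
12^64 ≡ 144^2 = 20736 ≡ 276 (mod 341)
85 = 64 + 16 + 4 + 1 in binary powers of 2.
So 12^85 ≡ 276 · 298 · 276 · 12 ≡ 254 (mod 341).
Squaring chain: 254 → 67; never reaches −1, so base 12 is a Miller–Rabin witness that 341 is composite.

254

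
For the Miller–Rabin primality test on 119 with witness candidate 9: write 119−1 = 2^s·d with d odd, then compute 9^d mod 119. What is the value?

32

119 − 1 = 118 = 2^1 · 59, so d = 59.
9^1 ≡ 9 (mod 119)
9^2 ≡ 9^2 = 81 ≡ 81 (mod 119)
9^4 ≡ 81^2 = 6561 ≡ 16 (mod 119)
9^8 ≡ 16^2 = 256 ≡ 18 (mod 119)
9^16 ≡ 18^2 = 324 ≡ 86 (mod 119)
9^32 ≡ 86^2 = 7396 ≡ 18 (mod 119)
59 = 32 + 16 + 8 + 2 + 1 in binary powers of 2.
So 9^59 ≡ 18 · 86 · 18 · 81 · 9 ≡ 32 (mod 119).
Squaring chain: 32; never reaches −1, so base 9 is a Miller–Rabin witness that 119 is composite.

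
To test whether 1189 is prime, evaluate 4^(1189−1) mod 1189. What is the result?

4^1 ≡ 4 (mod 1189)
4^2 ≡ 4^2 = 16 ≡ 16 (mod 1189)
4^4 ≡ 16^2 = 256 ≡ 256 (mod 1189)
4^8 ≡ 256^2 = 65536 ≡ 141 (mod 1189)
4^16 ≡ 141^2 = 19881 ≡ 857 (mod 1189)
4^32 ≡ 857^2 = 734449 ≡ 836 (mod 1189)
4^64 ≡ 836^2 = 698896 ≡ 953 (mod 1189)
4^128 ≡ 953^2 = 908209 ≡ 1002 (mod 1189)
4^256 ≡ 1002^2 = 1004004 ≡ 488 (mod 1189)
4^512 ≡ 488^2 = 238144 ≡ 344 (mod 1189)
4^1024 ≡ 344^2 = 118336 ≡ 625 (mod 1189)
1188 = 1024 + 128 + 32 + 4 in binary powers of 2.
So 4^1188 ≡ 625 · 1002 · 836 · 256 ≡ 223 (mod 1189).
Since 223 ≠ 1, base 4 is a Fermat witness: 1189 is composite.

223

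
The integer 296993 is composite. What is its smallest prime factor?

296993 is odd.
Digit sum 38, not divisible by 3.
Ends in 3: not divisible by 5.
7: 296993 = 7·42427 + 4
11: 296993 = 11·26999 + 4
13: 296993 = 13·22845 + 8
17: 296993 = 17·17470 + 3
19: 296993 = 19·15631 + 4
23: 296993 = 23·12912 + 17
29: 296993 = 29·10241 + 4
31: 296993 = 31·9580 + 13
37: 296993 = 37·8026 + 31
41: 296993 = 41·7243 + 30
43: 296993 = 43·6906 + 35
47: 296993 = 47·6319

47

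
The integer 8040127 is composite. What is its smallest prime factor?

8040127 is odd.
Digit sum 22, not divisible by 3.
Ends in 7: not divisible by 5.
7: 8040127 = 7·1148589 + 4
11: 8040127 = 11·730920 + 7
13: 8040127 = 13·618471 + 4
17: 8040127 = 17·472948 + 11
19: 8040127 = 19·423164 + 11
23: 8040127 = 23·349570 + 17
29: 8040127 = 29·277245 + 22
31: 8040127 = 31·259358 + 29
37: 8040127 = 37·217300 + 27
41: 8040127 = 41·196100 + 27
43: 8040127 = 43·186979 + 30
47: 8040127 = 47·171066 + 25
53: 8040127 = 53·151700 + 27
59: 8040127 = 59·136273 + 20
61: 8040127 = 61·131805 + 22
67: 8040127 = 67·120001 + 60
71: 8040127 = 71·113241 + 16
73: 8040127 = 73·110138 + 53
79: 8040127 = 79·101773 + 60
83: 8040127 = 83·96869

83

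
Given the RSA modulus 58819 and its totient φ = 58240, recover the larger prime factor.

449

φ(n) = (p−1)(q−1) = n − (p+q) + 1, so p + q = 58819 − 58240 + 1 = 580.
p and q are the roots of t² − 580t + 58819 = 0.
Discriminant: 580² − 4·58819 = 336400 − 235276 = 101124; √101124 = 318.
q = (580 − 318)/2 = 131, p = (580 + 318)/2 = 449.
Check: 131 · 449 = 58819.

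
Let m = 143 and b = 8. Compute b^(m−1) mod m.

8^1 ≡ 8 (mod 143)
8^2 ≡ 8^2 = 64 ≡ 64 (mod 143)
8^4 ≡ 64^2 = 4096 ≡ 92 (mod 143)
8^8 ≡ 92^2 = 8464 ≡ 27 (mod 143)
8^16 ≡ 27^2 = 729 ≡ 14 (mod 143)
8^32 ≡ 14^2 = 196 ≡ 53 (mod 143)
8^64 ≡ 53^2 = 2809 ≡ 92 (mod 143)
8^128 ≡ 92^2 = 8464 ≡ 27 (mod 143)
142 = 128 + 8 + 4 + 2 in binary powers of 2.
So 8^142 ≡ 27 · 27 · 92 · 64 ≡ 64 (mod 143).
Since 64 ≠ 1, base 8 is a Fermat witness: 143 is composite.

64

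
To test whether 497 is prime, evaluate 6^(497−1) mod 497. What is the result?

435

6^1 ≡ 6 (mod 497)
6^2 ≡ 6^2 = 36 ≡ 36 (mod 497)
6^4 ≡ 36^2 = 1296 ≡ 302 (mod 497)
6^8 ≡ 302^2 = 91204 ≡ 253 (mod 497)
6^16 ≡ 253^2 = 64009 ≡ 393 (mod 497)
6^32 ≡ 393^2 = 154449 ≡ 379 (mod 497)
6^64 ≡ 379^2 = 143641 ≡ 8 (mod 497)
6^128 ≡ 8^2 = 64 ≡ 64 (mod 497)
6^256 ≡ 64^2 = 4096 ≡ 120 (mod 497)
496 = 256 + 128 + 64 + 32 + 16 in binary powers of 2.
So 6^496 ≡ 120 · 64 · 8 · 379 · 393 ≡ 435 (mod 497).
Since 435 ≠ 1, base 6 is a Fermat witness: 497 is composite.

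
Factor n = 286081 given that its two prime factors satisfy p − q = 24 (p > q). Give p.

547

Since p = q + 24, we have 286081 = q(q + 24), so q² + 24q − 286081 = 0.
Discriminant: 24² + 4·286081 = 576 + 1144324 = 1144900; √1144900 = 1070.
q = (−24 + 1070)/2 = 523, and p = q + 24 = 547.
Check: 523 · 547 = 286081.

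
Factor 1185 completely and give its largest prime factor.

79

1185 = 3 · 395
395 = 5 · 79
79 is prime.
So 1185 = 3 · 5 · 79; the largest prime factor is 79.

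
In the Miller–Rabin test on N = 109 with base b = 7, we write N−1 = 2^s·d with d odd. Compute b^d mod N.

109 − 1 = 108 = 2^2 · 27, so d = 27.
7^1 ≡ 7 (mod 109)
7^2 ≡ 7^2 = 49 ≡ 49 (mod 109)
7^4 ≡ 49^2 = 2401 ≡ 3 (mod 109)
7^8 ≡ 3^2 = 9 ≡ 9 (mod 109)
7^16 ≡ 9^2 = 81 ≡ 81 (mod 109)
27 = 16 + 8 + 2 + 1 in binary powers of 2.
So 7^27 ≡ 81 · 9 · 49 · 7 ≡ 1 (mod 109).
Since 7^d ≡ 1 (mod 109), base 7 does not prove 109 composite.

1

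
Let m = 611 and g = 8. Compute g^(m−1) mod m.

155

8^1 ≡ 8 (mod 611)
8^2 ≡ 8^2 = 64 ≡ 64 (mod 611)
8^4 ≡ 64^2 = 4096 ≡ 430 (mod 611)
8^8 ≡ 430^2 = 184900 ≡ 378 (mod 611)
8^16 ≡ 378^2 = 142884 ≡ 521 (mod 611)
8^32 ≡ 521^2 = 271441 ≡ 157 (mod 611)
8^64 ≡ 157^2 = 24649 ≡ 209 (mod 611)
8^128 ≡ 209^2 = 43681 ≡ 300 (mod 611)
8^256 ≡ 300^2 = 90000 ≡ 183 (mod 611)
8^512 ≡ 183^2 = 33489 ≡ 495 (mod 611)
610 = 512 + 64 + 32 + 2 in binary powers of 2.
So 8^610 ≡ 495 · 209 · 157 · 64 ≡ 155 (mod 611).
Since 155 ≠ 1, base 8 is a Fermat witness: 611 is composite.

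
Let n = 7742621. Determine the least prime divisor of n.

7742621 is odd.
Digit sum 29, not divisible by 3.
Ends in 1: not divisible by 5.
7: 7742621 = 7·1106088 + 5
11: 7742621 = 11·703874 + 7
13: 7742621 = 13·595586 + 3
17: 7742621 = 17·455448 + 5
19: 7742621 = 19·407506 + 7
23: 7742621 = 23·336635 + 16
29: 7742621 = 29·266986 + 27
31: 7742621 = 31·249761 + 30
37: 7742621 = 37·209260 + 1
41: 7742621 = 41·188844 + 17
43: 7742621 = 43·180060 + 41
47: 7742621 = 47·164736 + 29
53: 7742621 = 53·146087 + 10
59: 7742621 = 59·131230 + 51
61: 7742621 = 61·126928 + 13
67: 7742621 = 67·115561 + 34
71: 7742621 = 71·109051

71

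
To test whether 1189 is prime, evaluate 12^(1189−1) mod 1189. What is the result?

12^1 ≡ 12 (mod 1189)
12^2 ≡ 12^2 = 144 ≡ 144 (mod 1189)
12^4 ≡ 144^2 = 20736 ≡ 523 (mod 1189)
12^8 ≡ 523^2 = 273529 ≡ 59 (mod 1189)
12^16 ≡ 59^2 = 3481 ≡ 1103 (mod 1189)
12^32 ≡ 1103^2 = 1216609 ≡ 262 (mod 1189)
12^64 ≡ 262^2 = 68644 ≡ 871 (mod 1189)
12^128 ≡ 871^2 = 758641 ≡ 59 (mod 1189)
12^256 ≡ 59^2 = 3481 ≡ 1103 (mod 1189)
12^512 ≡ 1103^2 = 1216609 ≡ 262 (mod 1189)
12^1024 ≡ 262^2 = 68644 ≡ 871 (mod 1189)
1188 = 1024 + 128 + 32 + 4 in binary powers of 2.
So 12^1188 ≡ 871 · 59 · 262 · 523 ≡ 146 (mod 1189).
Since 146 ≠ 1, base 12 is a Fermat witness: 1189 is composite.

146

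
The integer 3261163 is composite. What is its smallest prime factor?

3261163 is odd.
Digit sum 22, not divisible by 3.
Ends in 3: not divisible by 5.
7: 3261163 = 7·465880 + 3
11: 3261163 = 11·296469 + 4
13: 3261163 = 13·250858 + 9
17: 3261163 = 17·191833 + 2
19: 3261163 = 19·171640 + 3
23: 3261163 = 23·141789 + 16
29: 3261163 = 29·112453 + 26
31: 3261163 = 31·105198 + 25
37: 3261163 = 37·88139 + 20
41: 3261163 = 41·79540 + 23
43: 3261163 = 43·75841

43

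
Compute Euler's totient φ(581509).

549120

Factor: 581509 = 23 · 131 · 193.
φ(581509) = (23−1) · (131−1) · (193−1) = 22 · 130 · 192 = 549120.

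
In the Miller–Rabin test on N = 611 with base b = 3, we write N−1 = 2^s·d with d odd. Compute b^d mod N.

165

611 − 1 = 610 = 2^1 · 305, so d = 305.
3^1 ≡ 3 (mod 611)
3^2 ≡ 3^2 = 9 ≡ 9 (mod 611)
3^4 ≡ 9^2 = 81 ≡ 81 (mod 611)
3^8 ≡ 81^2 = 6561 ≡ 451 (mod 611)
3^16 ≡ 451^2 = 203401 ≡ 549 (mod 611)
3^32 ≡ 549^2 = 301401 ≡ 178 (mod 611)
3^64 ≡ 178^2 = 31684 ≡ 523 (mod 611)
3^128 ≡ 523^2 = 273529 ≡ 412 (mod 611)
3^256 ≡ 412^2 = 169744 ≡ 497 (mod 611)
305 = 256 + 32 + 16 + 1 in binary powers of 2.
So 3^305 ≡ 497 · 178 · 549 · 3 ≡ 165 (mod 611).
Squaring chain: 165; never reaches −1, so base 3 is a Miller–Rabin witness that 611 is composite.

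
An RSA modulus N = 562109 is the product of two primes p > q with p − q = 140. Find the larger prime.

823

Since p = q + 140, we have 562109 = q(q + 140), so q² + 140q − 562109 = 0.
Discriminant: 140² + 4·562109 = 19600 + 2248436 = 2268036; √2268036 = 1506.
q = (−140 + 1506)/2 = 683, and p = q + 140 = 823.
Check: 683 · 823 = 562109.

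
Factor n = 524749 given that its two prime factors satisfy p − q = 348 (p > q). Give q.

571

Since p = q + 348, we have 524749 = q(q + 348), so q² + 348q − 524749 = 0.
Discriminant: 348² + 4·524749 = 121104 + 2098996 = 2220100; √2220100 = 1490.
q = (−348 + 1490)/2 = 571, and p = q + 348 = 919.
Check: 571 · 919 = 524749.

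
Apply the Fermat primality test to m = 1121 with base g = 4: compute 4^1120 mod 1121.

1111

4^1 ≡ 4 (mod 1121)
4^2 ≡ 4^2 = 16 ≡ 16 (mod 1121)
4^4 ≡ 16^2 = 256 ≡ 256 (mod 1121)
4^8 ≡ 256^2 = 65536 ≡ 518 (mod 1121)
4^16 ≡ 518^2 = 268324 ≡ 405 (mod 1121)
4^32 ≡ 405^2 = 164025 ≡ 359 (mod 1121)
4^64 ≡ 359^2 = 128881 ≡ 1087 (mod 1121)
4^128 ≡ 1087^2 = 1181569 ≡ 35 (mod 1121)
4^256 ≡ 35^2 = 1225 ≡ 104 (mod 1121)
4^512 ≡ 104^2 = 10816 ≡ 727 (mod 1121)
4^1024 ≡ 727^2 = 528529 ≡ 538 (mod 1121)
1120 = 1024 + 64 + 32 in binary powers of 2.
So 4^1120 ≡ 538 · 1087 · 359 ≡ 1111 (mod 1121).
Since 1111 ≠ 1, base 4 is a Fermat witness: 1121 is composite.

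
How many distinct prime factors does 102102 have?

6

102102 = 2 · 51051
51051 = 3 · 17017
17017 = 7 · 2431
2431 = 11 · 221
221 = 13 · 17
102102 = 2 · 3 · 7 · 11 · 13 · 17, which has 6 distinct prime factors.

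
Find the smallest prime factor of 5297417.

5297417 is odd.
Digit sum 35, not divisible by 3.
Ends in 7: not divisible by 5.
7: 5297417 = 7·756773 + 6
11: 5297417 = 11·481583 + 4
13: 5297417 = 13·407493 + 8
17: 5297417 = 17·311612 + 13
19: 5297417 = 19·278811 + 8
23: 5297417 = 23·230322 + 11
29: 5297417 = 29·182669 + 16
31: 5297417 = 31·170884 + 13
37: 5297417 = 37·143173 + 16
41: 5297417 = 41·129205 + 12
43: 5297417 = 43·123195 + 32
47: 5297417 = 47·112711

47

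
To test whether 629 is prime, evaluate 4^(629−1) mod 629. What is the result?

4^1 ≡ 4 (mod 629)
4^2 ≡ 4^2 = 16 ≡ 16 (mod 629)
4^4 ≡ 16^2 = 256 ≡ 256 (mod 629)
4^8 ≡ 256^2 = 65536 ≡ 120 (mod 629)
4^16 ≡ 120^2 = 14400 ≡ 562 (mod 629)
4^32 ≡ 562^2 = 315844 ≡ 86 (mod 629)
4^64 ≡ 86^2 = 7396 ≡ 477 (mod 629)
4^128 ≡ 477^2 = 227529 ≡ 460 (mod 629)
4^256 ≡ 460^2 = 211600 ≡ 256 (mod 629)
4^512 ≡ 256^2 = 65536 ≡ 120 (mod 629)
628 = 512 + 64 + 32 + 16 + 4 in binary powers of 2.
So 4^628 ≡ 120 · 477 · 86 · 562 · 256 ≡ 562 (mod 629).
Since 562 ≠ 1, base 4 is a Fermat witness: 629 is composite.

562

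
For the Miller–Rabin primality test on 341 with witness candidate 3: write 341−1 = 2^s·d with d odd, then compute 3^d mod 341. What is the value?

254

341 − 1 = 340 = 2^2 · 85, so d = 85.
3^1 ≡ 3 (mod 341)
3^2 ≡ 3^2 = 9 ≡ 9 (mod 341)
3^4 ≡ 9^2 = 81 ≡ 81 (mod 341)
3^8 ≡ 81^2 = 6561 ≡ 82 (mod 341)
3^16 ≡ 82^2 = 6724 ≡ 245 (mod 341)
3^32 ≡ 245^2 = 60025 ≡ 9 (mod 341)
3^64 ≡ 9^2 = 81 ≡ 81 (mod 341)
85 = 64 + 16 + 4 + 1 in binary powers of 2.
So 3^85 ≡ 81 · 245 · 81 · 3 ≡ 254 (mod 341).
Squaring chain: 254 → 67; never reaches −1, so base 3 is a Miller–Rabin witness that 341 is composite.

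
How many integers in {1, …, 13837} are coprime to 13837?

13600

Factor: 13837 = 101 · 137.
φ(13837) = (101−1) · (137−1) = 100 · 136 = 13600.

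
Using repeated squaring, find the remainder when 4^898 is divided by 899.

4^1 ≡ 4 (mod 899)
4^2 ≡ 4^2 = 16 ≡ 16 (mod 899)
4^4 ≡ 16^2 = 256 ≡ 256 (mod 899)
4^8 ≡ 256^2 = 65536 ≡ 808 (mod 899)
4^16 ≡ 808^2 = 652864 ≡ 190 (mod 899)
4^32 ≡ 190^2 = 36100 ≡ 140 (mod 899)
4^64 ≡ 140^2 = 19600 ≡ 721 (mod 899)
4^128 ≡ 721^2 = 519841 ≡ 219 (mod 899)
4^256 ≡ 219^2 = 47961 ≡ 314 (mod 899)
4^512 ≡ 314^2 = 98596 ≡ 605 (mod 899)
898 = 512 + 256 + 128 + 2 in binary powers of 2.
So 4^898 ≡ 605 · 314 · 219 · 16 ≡ 219 (mod 899).
Since 219 ≠ 1, base 4 is a Fermat witness: 899 is composite.

219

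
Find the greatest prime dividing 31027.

71

31027 = 19 · 1633
1633 = 23 · 71
71 is prime.
So 31027 = 19 · 23 · 71; the largest prime factor is 71.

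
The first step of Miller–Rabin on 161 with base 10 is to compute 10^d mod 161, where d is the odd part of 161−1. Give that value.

161 − 1 = 160 = 2^5 · 5, so d = 5.
10^1 ≡ 10 (mod 161)
10^2 ≡ 10^2 = 100 ≡ 100 (mod 161)
10^4 ≡ 100^2 = 10000 ≡ 18 (mod 161)
5 = 4 + 1 in binary powers of 2.
So 10^5 ≡ 18 · 10 ≡ 19 (mod 161).
Squaring chain: 19 → 39 → 72 → 32 → 58; never reaches −1, so base 10 is a Miller–Rabin witness that 161 is composite.

19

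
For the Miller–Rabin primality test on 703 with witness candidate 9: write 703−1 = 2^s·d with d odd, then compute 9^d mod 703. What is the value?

703 − 1 = 702 = 2^1 · 351, so d = 351.
9^1 ≡ 9 (mod 703)
9^2 ≡ 9^2 = 81 ≡ 81 (mod 703)
9^4 ≡ 81^2 = 6561 ≡ 234 (mod 703)
9^8 ≡ 234^2 = 54756 ≡ 625 (mod 703)
9^16 ≡ 625^2 = 390625 ≡ 460 (mod 703)
9^32 ≡ 460^2 = 211600 ≡ 700 (mod 703)
9^64 ≡ 700^2 = 490000 ≡ 9 (mod 703)
9^128 ≡ 9^2 = 81 ≡ 81 (mod 703)
9^256 ≡ 81^2 = 6561 ≡ 234 (mod 703)
351 = 256 + 64 + 16 + 8 + 4 + 2 + 1 in binary powers of 2.
So 9^351 ≡ 234 · 9 · 460 · 625 · 234 · 81 · 9 ≡ 1 (mod 703).
Since 9^d ≡ 1 (mod 703), base 9 does not prove 703 composite.

1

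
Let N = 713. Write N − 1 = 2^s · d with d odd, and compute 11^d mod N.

172

713 − 1 = 712 = 2^3 · 89, so d = 89.
11^1 ≡ 11 (mod 713)
11^2 ≡ 11^2 = 121 ≡ 121 (mod 713)
11^4 ≡ 121^2 = 14641 ≡ 381 (mod 713)
11^8 ≡ 381^2 = 145161 ≡ 422 (mod 713)
11^16 ≡ 422^2 = 178084 ≡ 547 (mod 713)
11^32 ≡ 547^2 = 299209 ≡ 462 (mod 713)
11^64 ≡ 462^2 = 213444 ≡ 257 (mod 713)
89 = 64 + 16 + 8 + 1 in binary powers of 2.
So 11^89 ≡ 257 · 547 · 422 · 11 ≡ 172 (mod 713).
Squaring chain: 172 → 351 → 565; never reaches −1, so base 11 is a Miller–Rabin witness that 713 is composite.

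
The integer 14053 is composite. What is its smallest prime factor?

14053 is odd.
Digit sum 13, not divisible by 3.
Ends in 3: not divisible by 5.
7: 14053 = 7·2007 + 4
11: 14053 = 11·1277 + 6
13: 14053 = 13·1081

13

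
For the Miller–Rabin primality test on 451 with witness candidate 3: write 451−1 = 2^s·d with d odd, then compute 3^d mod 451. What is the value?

451 − 1 = 450 = 2^1 · 225, so d = 225.
3^1 ≡ 3 (mod 451)
3^2 ≡ 3^2 = 9 ≡ 9 (mod 451)
3^4 ≡ 9^2 = 81 ≡ 81 (mod 451)
3^8 ≡ 81^2 = 6561 ≡ 247 (mod 451)
3^16 ≡ 247^2 = 61009 ≡ 124 (mod 451)
3^32 ≡ 124^2 = 15376 ≡ 42 (mod 451)
3^64 ≡ 42^2 = 1764 ≡ 411 (mod 451)
3^128 ≡ 411^2 = 168921 ≡ 247 (mod 451)
225 = 128 + 64 + 32 + 1 in binary powers of 2.
So 3^225 ≡ 247 · 411 · 42 · 3 ≡ 331 (mod 451).
Squaring chain: 331; never reaches −1, so base 3 is a Miller–Rabin witness that 451 is composite.

331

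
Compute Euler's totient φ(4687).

Factor: 4687 = 43 · 109.
φ(4687) = (43−1) · (109−1) = 42 · 108 = 4536.

4536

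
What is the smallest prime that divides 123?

123 is odd.
Digit sum 6, divisible by 3.

3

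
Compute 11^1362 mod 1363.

11^1 ≡ 11 (mod 1363)
11^2 ≡ 11^2 = 121 ≡ 121 (mod 1363)
11^4 ≡ 121^2 = 14641 ≡ 1011 (mod 1363)
11^8 ≡ 1011^2 = 1022121 ≡ 1234 (mod 1363)
11^16 ≡ 1234^2 = 1522756 ≡ 285 (mod 1363)
11^32 ≡ 285^2 = 81225 ≡ 808 (mod 1363)
11^64 ≡ 808^2 = 652864 ≡ 1350 (mod 1363)
11^128 ≡ 1350^2 = 1822500 ≡ 169 (mod 1363)
11^256 ≡ 169^2 = 28561 ≡ 1301 (mod 1363)
11^512 ≡ 1301^2 = 1692601 ≡ 1118 (mod 1363)
11^1024 ≡ 1118^2 = 1249924 ≡ 53 (mod 1363)
1362 = 1024 + 256 + 64 + 16 + 2 in binary powers of 2.
So 11^1362 ≡ 53 · 1301 · 1350 · 285 · 121 ≡ 1193 (mod 1363).
Since 1193 ≠ 1, base 11 is a Fermat witness: 1363 is composite.

1193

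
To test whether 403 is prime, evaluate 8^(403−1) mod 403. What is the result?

64

8^1 ≡ 8 (mod 403)
8^2 ≡ 8^2 = 64 ≡ 64 (mod 403)
8^4 ≡ 64^2 = 4096 ≡ 66 (mod 403)
8^8 ≡ 66^2 = 4356 ≡ 326 (mod 403)
8^16 ≡ 326^2 = 106276 ≡ 287 (mod 403)
8^32 ≡ 287^2 = 82369 ≡ 157 (mod 403)
8^64 ≡ 157^2 = 24649 ≡ 66 (mod 403)
8^128 ≡ 66^2 = 4356 ≡ 326 (mod 403)
8^256 ≡ 326^2 = 106276 ≡ 287 (mod 403)
402 = 256 + 128 + 16 + 2 in binary powers of 2.
So 8^402 ≡ 287 · 326 · 287 · 64 ≡ 64 (mod 403).
Since 64 ≠ 1, base 8 is a Fermat witness: 403 is composite.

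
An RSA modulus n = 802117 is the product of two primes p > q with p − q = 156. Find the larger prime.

977

Since p = q + 156, we have 802117 = q(q + 156), so q² + 156q − 802117 = 0.
Discriminant: 156² + 4·802117 = 24336 + 3208468 = 3232804; √3232804 = 1798.
q = (−156 + 1798)/2 = 821, and p = q + 156 = 977.
Check: 821 · 977 = 802117.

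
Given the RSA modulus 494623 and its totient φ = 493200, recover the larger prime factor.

823

φ(n) = (p−1)(q−1) = n − (p+q) + 1, so p + q = 494623 − 493200 + 1 = 1424.
p and q are the roots of t² − 1424t + 494623 = 0.
Discriminant: 1424² − 4·494623 = 2027776 − 1978492 = 49284; √49284 = 222.
q = (1424 − 222)/2 = 601, p = (1424 + 222)/2 = 823.
Check: 601 · 823 = 494623.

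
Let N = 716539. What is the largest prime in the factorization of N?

97

716539 = 83 · 8633
8633 = 89 · 97
97 is prime.
So 716539 = 83 · 89 · 97; the largest prime factor is 97.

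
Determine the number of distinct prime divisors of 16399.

16399 = 23^2 · 31
16399 = 23^2 · 31, which has 2 distinct prime factors.

2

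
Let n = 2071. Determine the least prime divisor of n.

19

2071 is odd.
Digit sum 10, not divisible by 3.
Ends in 1: not divisible by 5.
7: 2071 = 7·295 + 6
11: 2071 = 11·188 + 3
13: 2071 = 13·159 + 4
17: 2071 = 17·121 + 14
19: 2071 = 19·109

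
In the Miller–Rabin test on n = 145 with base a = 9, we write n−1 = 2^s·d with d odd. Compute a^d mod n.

64

145 − 1 = 144 = 2^4 · 9, so d = 9.
9^1 ≡ 9 (mod 145)
9^2 ≡ 9^2 = 81 ≡ 81 (mod 145)
9^4 ≡ 81^2 = 6561 ≡ 36 (mod 145)
9^8 ≡ 36^2 = 1296 ≡ 136 (mod 145)
9 = 8 + 1 in binary powers of 2.
So 9^9 ≡ 136 · 9 ≡ 64 (mod 145).
Squaring chain: 64 → 36 → 136 → 81; never reaches −1, so base 9 is a Miller–Rabin witness that 145 is composite.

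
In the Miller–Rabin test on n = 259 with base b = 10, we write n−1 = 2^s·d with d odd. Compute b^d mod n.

259 − 1 = 258 = 2^1 · 129, so d = 129.
10^1 ≡ 10 (mod 259)
10^2 ≡ 10^2 = 100 ≡ 100 (mod 259)
10^4 ≡ 100^2 = 10000 ≡ 158 (mod 259)
10^8 ≡ 158^2 = 24964 ≡ 100 (mod 259)
10^16 ≡ 100^2 = 10000 ≡ 158 (mod 259)
10^32 ≡ 158^2 = 24964 ≡ 100 (mod 259)
10^64 ≡ 100^2 = 10000 ≡ 158 (mod 259)
10^128 ≡ 158^2 = 24964 ≡ 100 (mod 259)
129 = 128 + 1 in binary powers of 2.
So 10^129 ≡ 100 · 10 ≡ 223 (mod 259).
Squaring chain: 223; never reaches −1, so base 10 is a Miller–Rabin witness that 259 is composite.

223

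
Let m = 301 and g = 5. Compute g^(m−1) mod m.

274

5^1 ≡ 5 (mod 301)
5^2 ≡ 5^2 = 25 ≡ 25 (mod 301)
5^4 ≡ 25^2 = 625 ≡ 23 (mod 301)
5^8 ≡ 23^2 = 529 ≡ 228 (mod 301)
5^16 ≡ 228^2 = 51984 ≡ 212 (mod 301)
5^32 ≡ 212^2 = 44944 ≡ 95 (mod 301)
5^64 ≡ 95^2 = 9025 ≡ 296 (mod 301)
5^128 ≡ 296^2 = 87616 ≡ 25 (mod 301)
5^256 ≡ 25^2 = 625 ≡ 23 (mod 301)
300 = 256 + 32 + 8 + 4 in binary powers of 2.
So 5^300 ≡ 23 · 95 · 228 · 23 ≡ 274 (mod 301).
Since 274 ≠ 1, base 5 is a Fermat witness: 301 is composite.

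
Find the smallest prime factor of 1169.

1169 is odd.
Digit sum 17, not divisible by 3.
Ends in 9: not divisible by 5.
7: 1169 = 7·167

7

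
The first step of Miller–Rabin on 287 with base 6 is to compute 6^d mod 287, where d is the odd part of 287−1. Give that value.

287 − 1 = 286 = 2^1 · 143, so d = 143.
6^1 ≡ 6 (mod 287)
6^2 ≡ 6^2 = 36 ≡ 36 (mod 287)
6^4 ≡ 36^2 = 1296 ≡ 148 (mod 287)
6^8 ≡ 148^2 = 21904 ≡ 92 (mod 287)
6^16 ≡ 92^2 = 8464 ≡ 141 (mod 287)
6^32 ≡ 141^2 = 19881 ≡ 78 (mod 287)
6^64 ≡ 78^2 = 6084 ≡ 57 (mod 287)
6^128 ≡ 57^2 = 3249 ≡ 92 (mod 287)
143 = 128 + 8 + 4 + 2 + 1 in binary powers of 2.
So 6^143 ≡ 92 · 92 · 148 · 36 · 6 ≡ 153 (mod 287).
Squaring chain: 153; never reaches −1, so base 6 is a Miller–Rabin witness that 287 is composite.

153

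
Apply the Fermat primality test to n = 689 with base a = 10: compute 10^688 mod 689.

10^1 ≡ 10 (mod 689)
10^2 ≡ 10^2 = 100 ≡ 100 (mod 689)
10^4 ≡ 100^2 = 10000 ≡ 354 (mod 689)
10^8 ≡ 354^2 = 125316 ≡ 607 (mod 689)
10^16 ≡ 607^2 = 368449 ≡ 523 (mod 689)
10^32 ≡ 523^2 = 273529 ≡ 685 (mod 689)
10^64 ≡ 685^2 = 469225 ≡ 16 (mod 689)
10^128 ≡ 16^2 = 256 ≡ 256 (mod 689)
10^256 ≡ 256^2 = 65536 ≡ 81 (mod 689)
10^512 ≡ 81^2 = 6561 ≡ 360 (mod 689)
688 = 512 + 128 + 32 + 16 in binary powers of 2.
So 10^688 ≡ 360 · 256 · 685 · 523 ≡ 16 (mod 689).
Since 16 ≠ 1, base 10 is a Fermat witness: 689 is composite.

16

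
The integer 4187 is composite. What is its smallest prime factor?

53

4187 is odd.
Digit sum 20, not divisible by 3.
Ends in 7: not divisible by 5.
7: 4187 = 7·598 + 1
11: 4187 = 11·380 + 7
13: 4187 = 13·322 + 1
17: 4187 = 17·246 + 5
19: 4187 = 19·220 + 7
23: 4187 = 23·182 + 1
29: 4187 = 29·144 + 11
31: 4187 = 31·135 + 2
37: 4187 = 37·113 + 6
41: 4187 = 41·102 + 5
43: 4187 = 43·97 + 16
47: 4187 = 47·89 + 4
53: 4187 = 53·79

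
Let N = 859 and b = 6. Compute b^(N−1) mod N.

6^1 ≡ 6 (mod 859)
6^2 ≡ 6^2 = 36 ≡ 36 (mod 859)
6^4 ≡ 36^2 = 1296 ≡ 437 (mod 859)
6^8 ≡ 437^2 = 190969 ≡ 271 (mod 859)
6^16 ≡ 271^2 = 73441 ≡ 426 (mod 859)
6^32 ≡ 426^2 = 181476 ≡ 227 (mod 859)
6^64 ≡ 227^2 = 51529 ≡ 848 (mod 859)
6^128 ≡ 848^2 = 719104 ≡ 121 (mod 859)
6^256 ≡ 121^2 = 14641 ≡ 38 (mod 859)
6^512 ≡ 38^2 = 1444 ≡ 585 (mod 859)
858 = 512 + 256 + 64 + 16 + 8 + 2 in binary powers of 2.
So 6^858 ≡ 585 · 38 · 848 · 426 · 271 · 36 ≡ 1 (mod 859).
Since the result is 1, base 6 gives no evidence that 859 is composite.

1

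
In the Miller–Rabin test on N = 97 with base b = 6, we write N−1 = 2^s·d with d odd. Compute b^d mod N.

22

97 − 1 = 96 = 2^5 · 3, so d = 3.
6^1 ≡ 6 (mod 97)
6^2 ≡ 6^2 = 36 ≡ 36 (mod 97)
3 = 2 + 1 in binary powers of 2.
So 6^3 ≡ 36 · 6 ≡ 22 (mod 97).
Squaring chain: 22 → 96 → 1 → 1 → 1; reaches −1, so base 6 does not prove 97 composite.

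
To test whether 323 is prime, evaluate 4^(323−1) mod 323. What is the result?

101

4^1 ≡ 4 (mod 323)
4^2 ≡ 4^2 = 16 ≡ 16 (mod 323)
4^4 ≡ 16^2 = 256 ≡ 256 (mod 323)
4^8 ≡ 256^2 = 65536 ≡ 290 (mod 323)
4^16 ≡ 290^2 = 84100 ≡ 120 (mod 323)
4^32 ≡ 120^2 = 14400 ≡ 188 (mod 323)
4^64 ≡ 188^2 = 35344 ≡ 137 (mod 323)
4^128 ≡ 137^2 = 18769 ≡ 35 (mod 323)
4^256 ≡ 35^2 = 1225 ≡ 256 (mod 323)
322 = 256 + 64 + 2 in binary powers of 2.
So 4^322 ≡ 256 · 137 · 16 ≡ 101 (mod 323).
Since 101 ≠ 1, base 4 is a Fermat witness: 323 is composite.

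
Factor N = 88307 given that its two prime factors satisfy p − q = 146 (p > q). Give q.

Since p = q + 146, we have 88307 = q(q + 146), so q² + 146q − 88307 = 0.
Discriminant: 146² + 4·88307 = 21316 + 353228 = 374544; √374544 = 612.
q = (−146 + 612)/2 = 233, and p = q + 146 = 379.
Check: 233 · 379 = 88307.

233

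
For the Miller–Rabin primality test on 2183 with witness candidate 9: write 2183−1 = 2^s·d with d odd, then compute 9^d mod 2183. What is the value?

1302

2183 − 1 = 2182 = 2^1 · 1091, so d = 1091.
9^1 ≡ 9 (mod 2183)
9^2 ≡ 9^2 = 81 ≡ 81 (mod 2183)
9^4 ≡ 81^2 = 6561 ≡ 12 (mod 2183)
9^8 ≡ 12^2 = 144 ≡ 144 (mod 2183)
9^16 ≡ 144^2 = 20736 ≡ 1089 (mod 2183)
9^32 ≡ 1089^2 = 1185921 ≡ 552 (mod 2183)
9^64 ≡ 552^2 = 304704 ≡ 1267 (mod 2183)
9^128 ≡ 1267^2 = 1605289 ≡ 784 (mod 2183)
9^256 ≡ 784^2 = 614656 ≡ 1233 (mod 2183)
9^512 ≡ 1233^2 = 1520289 ≡ 921 (mod 2183)
9^1024 ≡ 921^2 = 848241 ≡ 1237 (mod 2183)
1091 = 1024 + 64 + 2 + 1 in binary powers of 2.
So 9^1091 ≡ 1237 · 1267 · 81 · 9 ≡ 1302 (mod 2183).
Squaring chain: 1302; never reaches −1, so base 9 is a Miller–Rabin witness that 2183 is composite.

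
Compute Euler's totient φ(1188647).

1153152

Factor: 1188647 = 67 · 113 · 157.
φ(1188647) = (67−1) · (113−1) · (157−1) = 66 · 112 · 156 = 1153152.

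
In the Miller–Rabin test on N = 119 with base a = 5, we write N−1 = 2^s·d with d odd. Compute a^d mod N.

119 − 1 = 118 = 2^1 · 59, so d = 59.
5^1 ≡ 5 (mod 119)
5^2 ≡ 5^2 = 25 ≡ 25 (mod 119)
5^4 ≡ 25^2 = 625 ≡ 30 (mod 119)
5^8 ≡ 30^2 = 900 ≡ 67 (mod 119)
5^16 ≡ 67^2 = 4489 ≡ 86 (mod 119)
5^32 ≡ 86^2 = 7396 ≡ 18 (mod 119)
59 = 32 + 16 + 8 + 2 + 1 in binary powers of 2.
So 5^59 ≡ 18 · 86 · 67 · 25 · 5 ≡ 45 (mod 119).
Squaring chain: 45; never reaches −1, so base 5 is a Miller–Rabin witness that 119 is composite.

45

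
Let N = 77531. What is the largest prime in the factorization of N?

77531 = 31 · 2501
2501 = 41 · 61
61 is prime.
So 77531 = 31 · 41 · 61; the largest prime factor is 61.

61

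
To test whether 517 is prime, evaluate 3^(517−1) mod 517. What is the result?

487

3^1 ≡ 3 (mod 517)
3^2 ≡ 3^2 = 9 ≡ 9 (mod 517)
3^4 ≡ 9^2 = 81 ≡ 81 (mod 517)
3^8 ≡ 81^2 = 6561 ≡ 357 (mod 517)
3^16 ≡ 357^2 = 127449 ≡ 267 (mod 517)
3^32 ≡ 267^2 = 71289 ≡ 460 (mod 517)
3^64 ≡ 460^2 = 211600 ≡ 147 (mod 517)
3^128 ≡ 147^2 = 21609 ≡ 412 (mod 517)
3^256 ≡ 412^2 = 169744 ≡ 168 (mod 517)
3^512 ≡ 168^2 = 28224 ≡ 306 (mod 517)
516 = 512 + 4 in binary powers of 2.
So 3^516 ≡ 306 · 81 ≡ 487 (mod 517).
Since 487 ≠ 1, base 3 is a Fermat witness: 517 is composite.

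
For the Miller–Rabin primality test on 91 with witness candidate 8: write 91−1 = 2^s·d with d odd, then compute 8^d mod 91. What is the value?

8

91 − 1 = 90 = 2^1 · 45, so d = 45.
8^1 ≡ 8 (mod 91)
8^2 ≡ 8^2 = 64 ≡ 64 (mod 91)
8^4 ≡ 64^2 = 4096 ≡ 1 (mod 91)
8^8 ≡ 1^2 = 1 ≡ 1 (mod 91)
8^16 ≡ 1^2 = 1 ≡ 1 (mod 91)
8^32 ≡ 1^2 = 1 ≡ 1 (mod 91)
45 = 32 + 8 + 4 + 1 in binary powers of 2.
So 8^45 ≡ 1 · 1 · 1 · 8 ≡ 8 (mod 91).
Squaring chain: 8; never reaches −1, so base 8 is a Miller–Rabin witness that 91 is composite.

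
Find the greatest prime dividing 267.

267 = 3 · 89
89 is prime.
So 267 = 3 · 89; the largest prime factor is 89.

89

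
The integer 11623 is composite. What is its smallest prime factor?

11623 is odd.
Digit sum 13, not divisible by 3.
Ends in 3: not divisible by 5.
7: 11623 = 7·1660 + 3
11: 11623 = 11·1056 + 7
13: 11623 = 13·894 + 1
17: 11623 = 17·683 + 12
19: 11623 = 19·611 + 14
23: 11623 = 23·505 + 8
29: 11623 = 29·400 + 23
31: 11623 = 31·374 + 29
37: 11623 = 37·314 + 5
41: 11623 = 41·283 + 20
43: 11623 = 43·270 + 13
47: 11623 = 47·247 + 14
53: 11623 = 53·219 + 16
59: 11623 = 59·197

59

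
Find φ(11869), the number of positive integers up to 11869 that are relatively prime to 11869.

Factor: 11869 = 11 · 13 · 83.
φ(11869) = (11−1) · (13−1) · (83−1) = 10 · 12 · 82 = 9840.

9840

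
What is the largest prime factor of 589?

589 = 19 · 31
31 is prime.
So 589 = 19 · 31; the largest prime factor is 31.

31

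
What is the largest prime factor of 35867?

35867 = 13 · 2759
2759 = 31 · 89
89 is prime.
So 35867 = 13 · 31 · 89; the largest prime factor is 89.

89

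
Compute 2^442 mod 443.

1

2^1 ≡ 2 (mod 443)
2^2 ≡ 2^2 = 4 ≡ 4 (mod 443)
2^4 ≡ 4^2 = 16 ≡ 16 (mod 443)
2^8 ≡ 16^2 = 256 ≡ 256 (mod 443)
2^16 ≡ 256^2 = 65536 ≡ 415 (mod 443)
2^32 ≡ 415^2 = 172225 ≡ 341 (mod 443)
2^64 ≡ 341^2 = 116281 ≡ 215 (mod 443)
2^128 ≡ 215^2 = 46225 ≡ 153 (mod 443)
2^256 ≡ 153^2 = 23409 ≡ 373 (mod 443)
442 = 256 + 128 + 32 + 16 + 8 + 2 in binary powers of 2.
So 2^442 ≡ 373 · 153 · 341 · 415 · 256 · 4 ≡ 1 (mod 443).
Since the result is 1, base 2 gives no evidence that 443 is composite.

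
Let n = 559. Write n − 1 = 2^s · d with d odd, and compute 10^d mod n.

207

559 − 1 = 558 = 2^1 · 279, so d = 279.
10^1 ≡ 10 (mod 559)
10^2 ≡ 10^2 = 100 ≡ 100 (mod 559)
10^4 ≡ 100^2 = 10000 ≡ 497 (mod 559)
10^8 ≡ 497^2 = 247009 ≡ 490 (mod 559)
10^16 ≡ 490^2 = 240100 ≡ 289 (mod 559)
10^32 ≡ 289^2 = 83521 ≡ 230 (mod 559)
10^64 ≡ 230^2 = 52900 ≡ 354 (mod 559)
10^128 ≡ 354^2 = 125316 ≡ 100 (mod 559)
10^256 ≡ 100^2 = 10000 ≡ 497 (mod 559)
279 = 256 + 16 + 4 + 2 + 1 in binary powers of 2.
So 10^279 ≡ 497 · 289 · 497 · 100 · 10 ≡ 207 (mod 559).
Squaring chain: 207; never reaches −1, so base 10 is a Miller–Rabin witness that 559 is composite.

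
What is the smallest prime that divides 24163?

73

24163 is odd.
Digit sum 16, not divisible by 3.
Ends in 3: not divisible by 5.
7: 24163 = 7·3451 + 6
11: 24163 = 11·2196 + 7
13: 24163 = 13·1858 + 9
17: 24163 = 17·1421 + 6
19: 24163 = 19·1271 + 14
23: 24163 = 23·1050 + 13
29: 24163 = 29·833 + 6
31: 24163 = 31·779 + 14
37: 24163 = 37·653 + 2
41: 24163 = 41·589 + 14
43: 24163 = 43·561 + 40
47: 24163 = 47·514 + 5
53: 24163 = 53·455 + 48
59: 24163 = 59·409 + 32
61: 24163 = 61·396 + 7
67: 24163 = 67·360 + 43
71: 24163 = 71·340 + 23
73: 24163 = 73·331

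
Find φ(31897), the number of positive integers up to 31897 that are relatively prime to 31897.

31540

Factor: 31897 = 167 · 191.
φ(31897) = (167−1) · (191−1) = 166 · 190 = 31540.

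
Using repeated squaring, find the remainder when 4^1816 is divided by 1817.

4^1 ≡ 4 (mod 1817)
4^2 ≡ 4^2 = 16 ≡ 16 (mod 1817)
4^4 ≡ 16^2 = 256 ≡ 256 (mod 1817)
4^8 ≡ 256^2 = 65536 ≡ 124 (mod 1817)
4^16 ≡ 124^2 = 15376 ≡ 840 (mod 1817)
4^32 ≡ 840^2 = 705600 ≡ 604 (mod 1817)
4^64 ≡ 604^2 = 364816 ≡ 1416 (mod 1817)
4^128 ≡ 1416^2 = 2005056 ≡ 905 (mod 1817)
4^256 ≡ 905^2 = 819025 ≡ 1375 (mod 1817)
4^512 ≡ 1375^2 = 1890625 ≡ 945 (mod 1817)
4^1024 ≡ 945^2 = 893025 ≡ 878 (mod 1817)
1816 = 1024 + 512 + 256 + 16 + 8 in binary powers of 2.
So 4^1816 ≡ 878 · 945 · 1375 · 840 · 124 ≡ 901 (mod 1817).
Since 901 ≠ 1, base 4 is a Fermat witness: 1817 is composite.

901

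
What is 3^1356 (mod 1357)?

487

3^1 ≡ 3 (mod 1357)
3^2 ≡ 3^2 = 9 ≡ 9 (mod 1357)
3^4 ≡ 9^2 = 81 ≡ 81 (mod 1357)
3^8 ≡ 81^2 = 6561 ≡ 1133 (mod 1357)
3^16 ≡ 1133^2 = 1283689 ≡ 1324 (mod 1357)
3^32 ≡ 1324^2 = 1752976 ≡ 1089 (mod 1357)
3^64 ≡ 1089^2 = 1185921 ≡ 1260 (mod 1357)
3^128 ≡ 1260^2 = 1587600 ≡ 1267 (mod 1357)
3^256 ≡ 1267^2 = 1605289 ≡ 1315 (mod 1357)
3^512 ≡ 1315^2 = 1729225 ≡ 407 (mod 1357)
3^1024 ≡ 407^2 = 165649 ≡ 95 (mod 1357)
1356 = 1024 + 256 + 64 + 8 + 4 in binary powers of 2.
So 3^1356 ≡ 95 · 1315 · 1260 · 1133 · 81 ≡ 487 (mod 1357).
Since 487 ≠ 1, base 3 is a Fermat witness: 1357 is composite.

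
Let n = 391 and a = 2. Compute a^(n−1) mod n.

2^1 ≡ 2 (mod 391)
2^2 ≡ 2^2 = 4 ≡ 4 (mod 391)
2^4 ≡ 4^2 = 16 ≡ 16 (mod 391)
2^8 ≡ 16^2 = 256 ≡ 256 (mod 391)
2^16 ≡ 256^2 = 65536 ≡ 239 (mod 391)
2^32 ≡ 239^2 = 57121 ≡ 35 (mod 391)
2^64 ≡ 35^2 = 1225 ≡ 52 (mod 391)
2^128 ≡ 52^2 = 2704 ≡ 358 (mod 391)
2^256 ≡ 358^2 = 128164 ≡ 307 (mod 391)
390 = 256 + 128 + 4 + 2 in binary powers of 2.
So 2^390 ≡ 307 · 358 · 16 · 4 ≡ 285 (mod 391).
Since 285 ≠ 1, base 2 is a Fermat witness: 391 is composite.

285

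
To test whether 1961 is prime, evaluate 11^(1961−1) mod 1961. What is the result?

11^1 ≡ 11 (mod 1961)
11^2 ≡ 11^2 = 121 ≡ 121 (mod 1961)
11^4 ≡ 121^2 = 14641 ≡ 914 (mod 1961)
11^8 ≡ 914^2 = 835396 ≡ 10 (mod 1961)
11^16 ≡ 10^2 = 100 ≡ 100 (mod 1961)
11^32 ≡ 100^2 = 10000 ≡ 195 (mod 1961)
11^64 ≡ 195^2 = 38025 ≡ 766 (mod 1961)
11^128 ≡ 766^2 = 586756 ≡ 417 (mod 1961)
11^256 ≡ 417^2 = 173889 ≡ 1321 (mod 1961)
11^512 ≡ 1321^2 = 1745041 ≡ 1712 (mod 1961)
11^1024 ≡ 1712^2 = 2930944 ≡ 1210 (mod 1961)
1960 = 1024 + 512 + 256 + 128 + 32 + 8 in binary powers of 2.
So 11^1960 ≡ 1210 · 1712 · 1321 · 417 · 195 · 10 ≡ 1210 (mod 1961).
Since 1210 ≠ 1, base 11 is a Fermat witness: 1961 is composite.

1210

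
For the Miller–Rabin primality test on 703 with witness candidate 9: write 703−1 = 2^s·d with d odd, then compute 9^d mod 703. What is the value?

703 − 1 = 702 = 2^1 · 351, so d = 351.
9^1 ≡ 9 (mod 703)
9^2 ≡ 9^2 = 81 ≡ 81 (mod 703)
9^4 ≡ 81^2 = 6561 ≡ 234 (mod 703)
9^8 ≡ 234^2 = 54756 ≡ 625 (mod 703)
9^16 ≡ 625^2 = 390625 ≡ 460 (mod 703)
9^32 ≡ 460^2 = 211600 ≡ 700 (mod 703)
9^64 ≡ 700^2 = 490000 ≡ 9 (mod 703)
9^128 ≡ 9^2 = 81 ≡ 81 (mod 703)
9^256 ≡ 81^2 = 6561 ≡ 234 (mod 703)
351 = 256 + 64 + 16 + 8 + 4 + 2 + 1 in binary powers of 2.
So 9^351 ≡ 234 · 9 · 460 · 625 · 234 · 81 · 9 ≡ 1 (mod 703).
Since 9^d ≡ 1 (mod 703), base 9 does not prove 703 composite.

1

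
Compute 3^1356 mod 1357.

487

3^1 ≡ 3 (mod 1357)
3^2 ≡ 3^2 = 9 ≡ 9 (mod 1357)
3^4 ≡ 9^2 = 81 ≡ 81 (mod 1357)
3^8 ≡ 81^2 = 6561 ≡ 1133 (mod 1357)
3^16 ≡ 1133^2 = 1283689 ≡ 1324 (mod 1357)
3^32 ≡ 1324^2 = 1752976 ≡ 1089 (mod 1357)
3^64 ≡ 1089^2 = 1185921 ≡ 1260 (mod 1357)
3^128 ≡ 1260^2 = 1587600 ≡ 1267 (mod 1357)
3^256 ≡ 1267^2 = 1605289 ≡ 1315 (mod 1357)
3^512 ≡ 1315^2 = 1729225 ≡ 407 (mod 1357)
3^1024 ≡ 407^2 = 165649 ≡ 95 (mod 1357)
1356 = 1024 + 256 + 64 + 8 + 4 in binary powers of 2.
So 3^1356 ≡ 95 · 1315 · 1260 · 1133 · 81 ≡ 487 (mod 1357).
Since 487 ≠ 1, base 3 is a Fermat witness: 1357 is composite.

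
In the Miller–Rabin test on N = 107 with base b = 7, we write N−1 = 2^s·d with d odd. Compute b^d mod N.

107 − 1 = 106 = 2^1 · 53, so d = 53.
7^1 ≡ 7 (mod 107)
7^2 ≡ 7^2 = 49 ≡ 49 (mod 107)
7^4 ≡ 49^2 = 2401 ≡ 47 (mod 107)
7^8 ≡ 47^2 = 2209 ≡ 69 (mod 107)
7^16 ≡ 69^2 = 4761 ≡ 53 (mod 107)
7^32 ≡ 53^2 = 2809 ≡ 27 (mod 107)
53 = 32 + 16 + 4 + 1 in binary powers of 2.
So 7^53 ≡ 27 · 53 · 47 · 7 ≡ 106 (mod 107).
Since 7^d ≡ 106 (mod 107), base 7 does not prove 107 composite.

106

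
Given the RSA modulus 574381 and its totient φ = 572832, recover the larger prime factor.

φ(n) = (p−1)(q−1) = n − (p+q) + 1, so p + q = 574381 − 572832 + 1 = 1550.
p and q are the roots of t² − 1550t + 574381 = 0.
Discriminant: 1550² − 4·574381 = 2402500 − 2297524 = 104976; √104976 = 324.
q = (1550 − 324)/2 = 613, p = (1550 + 324)/2 = 937.
Check: 613 · 937 = 574381.

937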